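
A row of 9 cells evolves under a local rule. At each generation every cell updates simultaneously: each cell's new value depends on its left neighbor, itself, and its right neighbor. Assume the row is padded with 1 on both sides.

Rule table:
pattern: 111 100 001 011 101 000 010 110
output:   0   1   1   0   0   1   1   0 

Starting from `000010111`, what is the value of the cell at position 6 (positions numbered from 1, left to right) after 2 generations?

1

111110000
000001111
position 6 holds 1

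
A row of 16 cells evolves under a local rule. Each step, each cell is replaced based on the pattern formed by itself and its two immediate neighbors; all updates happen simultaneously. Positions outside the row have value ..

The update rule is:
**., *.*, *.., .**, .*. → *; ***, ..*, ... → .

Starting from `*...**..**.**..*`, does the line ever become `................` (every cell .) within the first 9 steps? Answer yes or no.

no

**..***.******.*
***.*.***....***
*.*****.**...*.*
***...*****..***
*.**..*...**.*.*
*****.**..******
*...*****.*....*
**..*...****...*
***.**..*..**..*
step 9 is ***.**..*..**..*, still not uniform .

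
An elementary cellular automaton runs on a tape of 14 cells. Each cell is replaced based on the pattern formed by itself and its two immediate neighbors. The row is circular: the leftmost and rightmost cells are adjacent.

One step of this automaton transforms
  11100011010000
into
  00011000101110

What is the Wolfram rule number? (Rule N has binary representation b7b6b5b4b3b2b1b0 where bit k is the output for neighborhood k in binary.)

49

position 1: 111 → 0  (bit 7 = 0)
position 2: 110 → 0  (bit 6 = 0)
position 8: 101 → 1  (bit 5 = 1)
position 3: 100 → 1  (bit 4 = 1)
position 0: 011 → 0  (bit 3 = 0)
position 9: 010 → 0  (bit 2 = 0)
position 5: 001 → 0  (bit 1 = 0)
position 4: 000 → 1  (bit 0 = 1)
bits b7..b0 = 00110001 = 49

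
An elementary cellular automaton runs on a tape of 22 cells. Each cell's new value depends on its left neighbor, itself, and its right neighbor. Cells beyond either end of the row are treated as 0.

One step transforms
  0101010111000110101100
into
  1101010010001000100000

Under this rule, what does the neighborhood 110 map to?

0

At position 9 the neighborhood is 110; the next row has 0 there.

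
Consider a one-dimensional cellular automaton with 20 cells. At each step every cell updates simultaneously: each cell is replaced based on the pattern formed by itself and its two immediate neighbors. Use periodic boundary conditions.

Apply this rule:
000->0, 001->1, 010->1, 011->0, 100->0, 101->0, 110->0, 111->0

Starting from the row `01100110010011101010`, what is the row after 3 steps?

10001000110100001010
10011001000100011010
10100011001100100010

10100011001100100010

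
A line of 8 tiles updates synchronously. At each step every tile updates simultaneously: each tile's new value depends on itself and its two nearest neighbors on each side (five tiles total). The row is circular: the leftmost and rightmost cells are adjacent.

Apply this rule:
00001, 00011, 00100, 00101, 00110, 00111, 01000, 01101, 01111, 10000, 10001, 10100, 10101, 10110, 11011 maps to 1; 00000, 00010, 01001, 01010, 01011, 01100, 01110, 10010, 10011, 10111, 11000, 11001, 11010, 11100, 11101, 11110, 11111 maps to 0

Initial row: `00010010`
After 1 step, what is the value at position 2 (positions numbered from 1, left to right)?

1

11010011
position 2 holds 1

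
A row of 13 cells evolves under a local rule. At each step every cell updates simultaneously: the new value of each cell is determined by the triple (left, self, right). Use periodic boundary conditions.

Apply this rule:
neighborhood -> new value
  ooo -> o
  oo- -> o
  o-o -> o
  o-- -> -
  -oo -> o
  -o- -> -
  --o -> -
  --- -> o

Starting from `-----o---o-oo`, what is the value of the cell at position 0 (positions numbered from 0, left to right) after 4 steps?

o

step 1: -ooo---o--ooo
step 2: oooo-o----ooo
step 3: ooooo--oo-ooo
step 4: ooooo--oooooo
position 0 holds o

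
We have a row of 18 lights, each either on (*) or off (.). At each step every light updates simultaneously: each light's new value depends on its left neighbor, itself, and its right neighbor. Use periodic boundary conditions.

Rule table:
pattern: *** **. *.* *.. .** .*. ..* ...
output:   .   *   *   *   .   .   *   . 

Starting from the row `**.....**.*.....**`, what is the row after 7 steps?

.*.*.*.**.*.*.**.*

.**...*.**.*...*..
*.**.*.*.**.*.*.*.
.*.**.*.*.**.*.*.*
*.*.**.*.*.**.*.*.
.*.*.**.*.*.**.*.*
*.*.*.**.*.*.**.*.
.*.*.*.**.*.*.**.*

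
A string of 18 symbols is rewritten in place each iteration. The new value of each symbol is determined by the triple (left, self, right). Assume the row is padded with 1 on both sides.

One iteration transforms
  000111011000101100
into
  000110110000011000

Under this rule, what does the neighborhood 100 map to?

0

At position 0 the neighborhood is 100; the next row has 0 there.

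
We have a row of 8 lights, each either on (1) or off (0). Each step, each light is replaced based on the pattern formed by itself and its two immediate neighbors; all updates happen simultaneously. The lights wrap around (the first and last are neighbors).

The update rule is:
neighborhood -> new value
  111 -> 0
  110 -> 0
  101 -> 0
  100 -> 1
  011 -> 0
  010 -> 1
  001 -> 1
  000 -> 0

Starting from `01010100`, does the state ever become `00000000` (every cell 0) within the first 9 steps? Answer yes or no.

yes

11010110
00010000
00111000
01000100
11101110
00000000
all cells are 0 at step 6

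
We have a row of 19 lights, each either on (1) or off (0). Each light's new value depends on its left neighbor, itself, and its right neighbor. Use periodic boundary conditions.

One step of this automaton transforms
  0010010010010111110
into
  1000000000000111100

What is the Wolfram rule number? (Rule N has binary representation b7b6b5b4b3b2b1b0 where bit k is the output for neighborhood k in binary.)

position 14: 111 → 1  (bit 7 = 1)
position 17: 110 → 0  (bit 6 = 0)
position 12: 101 → 0  (bit 5 = 0)
position 3: 100 → 0  (bit 4 = 0)
position 13: 011 → 1  (bit 3 = 1)
position 2: 010 → 0  (bit 2 = 0)
position 1: 001 → 0  (bit 1 = 0)
position 0: 000 → 1  (bit 0 = 1)
bits b7..b0 = 10001001 = 137

137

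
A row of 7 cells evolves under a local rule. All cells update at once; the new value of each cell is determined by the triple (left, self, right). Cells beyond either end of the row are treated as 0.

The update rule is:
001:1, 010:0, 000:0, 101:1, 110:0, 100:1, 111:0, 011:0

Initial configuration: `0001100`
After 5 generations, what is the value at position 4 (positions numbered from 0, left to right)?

0

0010010
0101101
1010010
0101101  (repeats generation 2; period 2)
generation 5: 1010010
position 4 holds 0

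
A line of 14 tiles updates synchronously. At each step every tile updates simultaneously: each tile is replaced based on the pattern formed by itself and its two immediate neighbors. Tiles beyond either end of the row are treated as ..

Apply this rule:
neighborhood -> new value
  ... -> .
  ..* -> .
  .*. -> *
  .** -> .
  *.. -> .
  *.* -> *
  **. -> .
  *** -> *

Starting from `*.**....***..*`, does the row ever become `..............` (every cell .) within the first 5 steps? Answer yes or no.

**.......*...*
.........*...*
.........*...*  (fixed point — unchanged through step 5)
step 5 is .........*...*, still not uniform .

no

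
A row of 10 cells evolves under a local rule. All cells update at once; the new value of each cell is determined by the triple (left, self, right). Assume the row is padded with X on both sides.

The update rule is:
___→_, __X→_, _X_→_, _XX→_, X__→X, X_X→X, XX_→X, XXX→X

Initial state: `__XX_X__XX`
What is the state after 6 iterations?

X__XX_X__X
XX__XX_X__
XXX__XX_X_
XXXX__XX_X
XXXXX__XX_
XXXXXX__XX

XXXXXX__XX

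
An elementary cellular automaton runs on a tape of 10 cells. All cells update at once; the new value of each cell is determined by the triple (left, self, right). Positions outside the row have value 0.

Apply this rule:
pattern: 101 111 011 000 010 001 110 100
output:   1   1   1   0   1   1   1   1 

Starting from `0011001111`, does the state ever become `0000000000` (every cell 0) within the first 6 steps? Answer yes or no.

0111111111
1111111111
1111111111  (fixed point — unchanged through step 6)
step 6 is 1111111111, still not uniform 0

no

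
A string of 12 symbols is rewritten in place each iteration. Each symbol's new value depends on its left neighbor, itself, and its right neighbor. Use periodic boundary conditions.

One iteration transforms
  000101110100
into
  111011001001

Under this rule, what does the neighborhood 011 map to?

At position 5 the neighborhood is 011; the next row has 1 there.

1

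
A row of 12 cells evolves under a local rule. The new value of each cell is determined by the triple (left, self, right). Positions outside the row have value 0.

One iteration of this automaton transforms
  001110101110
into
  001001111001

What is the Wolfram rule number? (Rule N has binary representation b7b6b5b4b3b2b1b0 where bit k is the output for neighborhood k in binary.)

60

position 3: 111 → 0  (bit 7 = 0)
position 4: 110 → 0  (bit 6 = 0)
position 5: 101 → 1  (bit 5 = 1)
position 11: 100 → 1  (bit 4 = 1)
position 2: 011 → 1  (bit 3 = 1)
position 6: 010 → 1  (bit 2 = 1)
position 1: 001 → 0  (bit 1 = 0)
position 0: 000 → 0  (bit 0 = 0)
bits b7..b0 = 00111100 = 60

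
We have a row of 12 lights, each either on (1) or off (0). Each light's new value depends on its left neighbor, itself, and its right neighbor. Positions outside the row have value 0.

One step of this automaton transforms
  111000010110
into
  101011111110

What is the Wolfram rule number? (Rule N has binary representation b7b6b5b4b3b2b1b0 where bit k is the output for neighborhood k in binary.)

111

position 1: 111 → 0  (bit 7 = 0)
position 2: 110 → 1  (bit 6 = 1)
position 8: 101 → 1  (bit 5 = 1)
position 3: 100 → 0  (bit 4 = 0)
position 0: 011 → 1  (bit 3 = 1)
position 7: 010 → 1  (bit 2 = 1)
position 6: 001 → 1  (bit 1 = 1)
position 4: 000 → 1  (bit 0 = 1)
bits b7..b0 = 01101111 = 111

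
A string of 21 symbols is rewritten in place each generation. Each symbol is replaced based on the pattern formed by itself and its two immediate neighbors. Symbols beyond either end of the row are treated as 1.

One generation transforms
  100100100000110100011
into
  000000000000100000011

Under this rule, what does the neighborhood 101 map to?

0

At position 14 the neighborhood is 101; the next row has 0 there.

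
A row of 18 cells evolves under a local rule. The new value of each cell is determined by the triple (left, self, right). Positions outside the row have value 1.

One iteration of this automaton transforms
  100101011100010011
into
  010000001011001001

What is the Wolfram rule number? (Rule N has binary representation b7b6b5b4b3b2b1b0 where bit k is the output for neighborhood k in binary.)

position 8: 111 → 1  (bit 7 = 1)
position 0: 110 → 0  (bit 6 = 0)
position 4: 101 → 0  (bit 5 = 0)
position 1: 100 → 1  (bit 4 = 1)
position 7: 011 → 0  (bit 3 = 0)
position 3: 010 → 0  (bit 2 = 0)
position 2: 001 → 0  (bit 1 = 0)
position 11: 000 → 1  (bit 0 = 1)
bits b7..b0 = 10010001 = 145

145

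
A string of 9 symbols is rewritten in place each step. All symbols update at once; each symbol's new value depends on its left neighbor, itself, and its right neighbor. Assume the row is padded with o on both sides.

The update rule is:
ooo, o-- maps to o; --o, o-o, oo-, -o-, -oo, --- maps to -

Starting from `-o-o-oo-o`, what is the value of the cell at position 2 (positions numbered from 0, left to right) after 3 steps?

-

step 1: ---------
step 2: o--------
step 3: -o-------
position 2 holds -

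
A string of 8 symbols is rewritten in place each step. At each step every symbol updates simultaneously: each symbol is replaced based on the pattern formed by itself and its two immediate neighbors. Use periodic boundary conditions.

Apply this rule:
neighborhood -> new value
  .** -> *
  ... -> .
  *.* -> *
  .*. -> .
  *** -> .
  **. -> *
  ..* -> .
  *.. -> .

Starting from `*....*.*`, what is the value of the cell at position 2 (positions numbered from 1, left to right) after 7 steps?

*.....**
*.....*.
.......*
........
........  (fixed point — unchanged through step 7)
position 2 holds .

.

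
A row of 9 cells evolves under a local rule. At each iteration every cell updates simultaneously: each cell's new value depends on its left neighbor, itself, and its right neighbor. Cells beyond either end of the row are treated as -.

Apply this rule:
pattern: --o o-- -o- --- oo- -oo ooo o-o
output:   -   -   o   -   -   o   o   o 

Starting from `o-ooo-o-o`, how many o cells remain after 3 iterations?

6

oooo-oooo
ooo-oooo-
oo-oooo--
count of o: 6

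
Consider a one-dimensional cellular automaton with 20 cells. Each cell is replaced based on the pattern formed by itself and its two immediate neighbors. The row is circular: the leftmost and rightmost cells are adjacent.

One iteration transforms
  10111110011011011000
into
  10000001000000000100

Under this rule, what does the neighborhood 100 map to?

1

At position 7 the neighborhood is 100; the next row has 1 there.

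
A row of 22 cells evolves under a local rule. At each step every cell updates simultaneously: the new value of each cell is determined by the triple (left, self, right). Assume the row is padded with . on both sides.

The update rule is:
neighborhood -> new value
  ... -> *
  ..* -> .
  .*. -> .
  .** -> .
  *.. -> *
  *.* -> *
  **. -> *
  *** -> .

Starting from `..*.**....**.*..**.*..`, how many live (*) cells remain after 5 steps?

*..*.****..**.*..**.**
.*..*...**..**.*..**.*
..*..**..**..**.*..**.
*..*..**..**..**.*..**
.*..*..**..**..**.*..*
count of *: 10

10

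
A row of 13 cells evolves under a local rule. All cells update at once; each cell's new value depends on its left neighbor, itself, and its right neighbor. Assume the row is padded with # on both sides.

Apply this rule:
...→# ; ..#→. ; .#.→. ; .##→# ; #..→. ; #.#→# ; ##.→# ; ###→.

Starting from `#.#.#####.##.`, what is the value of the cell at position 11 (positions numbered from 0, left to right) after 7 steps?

#

step 1: ##.##...#####
step 2: .####.#.#....
step 3: ##..##.#..##.
step 4: .#..###...###
step 5: #...#.#.#.#..
step 6: #.#..#.#.#...
step 7: ##....#.#..#.
position 11 holds #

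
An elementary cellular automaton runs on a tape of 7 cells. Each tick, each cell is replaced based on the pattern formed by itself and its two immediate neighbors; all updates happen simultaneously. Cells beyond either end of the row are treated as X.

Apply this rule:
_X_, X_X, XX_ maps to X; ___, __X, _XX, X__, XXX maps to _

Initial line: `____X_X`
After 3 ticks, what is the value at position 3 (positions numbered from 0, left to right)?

_

____XX_
_____XX
_______
position 3 holds _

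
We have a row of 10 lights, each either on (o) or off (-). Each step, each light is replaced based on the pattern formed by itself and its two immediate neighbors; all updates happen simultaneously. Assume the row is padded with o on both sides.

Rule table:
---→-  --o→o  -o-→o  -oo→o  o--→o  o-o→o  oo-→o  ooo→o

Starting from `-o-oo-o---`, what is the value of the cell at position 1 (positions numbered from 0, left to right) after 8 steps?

oooooooo-o
oooooooooo
oooooooooo  (fixed point — unchanged through step 8)
position 1 holds o

o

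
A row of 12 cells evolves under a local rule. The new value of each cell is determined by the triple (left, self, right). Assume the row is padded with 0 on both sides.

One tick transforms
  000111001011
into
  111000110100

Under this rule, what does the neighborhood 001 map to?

1

At position 2 the neighborhood is 001; the next row has 1 there.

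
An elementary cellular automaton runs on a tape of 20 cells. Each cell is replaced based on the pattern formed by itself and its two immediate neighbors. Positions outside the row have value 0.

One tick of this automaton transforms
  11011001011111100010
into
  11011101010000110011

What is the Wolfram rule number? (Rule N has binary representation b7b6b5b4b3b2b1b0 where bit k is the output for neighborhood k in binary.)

92

position 10: 111 → 0  (bit 7 = 0)
position 1: 110 → 1  (bit 6 = 1)
position 2: 101 → 0  (bit 5 = 0)
position 5: 100 → 1  (bit 4 = 1)
position 0: 011 → 1  (bit 3 = 1)
position 7: 010 → 1  (bit 2 = 1)
position 6: 001 → 0  (bit 1 = 0)
position 16: 000 → 0  (bit 0 = 0)
bits b7..b0 = 01011100 = 92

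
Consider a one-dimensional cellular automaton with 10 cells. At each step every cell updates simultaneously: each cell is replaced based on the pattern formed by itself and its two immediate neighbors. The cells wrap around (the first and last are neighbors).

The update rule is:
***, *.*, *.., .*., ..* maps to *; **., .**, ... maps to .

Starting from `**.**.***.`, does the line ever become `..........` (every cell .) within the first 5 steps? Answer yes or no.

..*..*.*.*
**********
**********  (fixed point — unchanged through step 5)
step 5 is **********, still not uniform .

no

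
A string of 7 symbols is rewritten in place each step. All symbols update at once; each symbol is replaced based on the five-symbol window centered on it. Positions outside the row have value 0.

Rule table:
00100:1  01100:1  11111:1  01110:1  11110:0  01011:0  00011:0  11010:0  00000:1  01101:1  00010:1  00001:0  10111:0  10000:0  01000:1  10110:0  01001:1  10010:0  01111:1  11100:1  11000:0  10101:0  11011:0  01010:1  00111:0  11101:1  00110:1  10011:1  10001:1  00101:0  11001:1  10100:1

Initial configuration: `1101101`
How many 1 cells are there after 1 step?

1100101
count of 1: 4

4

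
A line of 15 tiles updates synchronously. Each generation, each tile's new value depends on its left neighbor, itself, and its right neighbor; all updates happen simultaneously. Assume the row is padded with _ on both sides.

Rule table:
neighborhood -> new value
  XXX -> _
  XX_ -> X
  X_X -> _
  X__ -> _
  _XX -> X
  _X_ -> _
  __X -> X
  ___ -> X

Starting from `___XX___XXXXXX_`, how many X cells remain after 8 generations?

XXXXX_XXX____X_
X___X_X_X_XXX__
__XX______X_X_X
XXXX_XXXXX_____
X__X_X___X_XXXX
__X____XX__X__X
XX__XXXXX_X__X_
XX_XX___X___X__
count of X: 6

6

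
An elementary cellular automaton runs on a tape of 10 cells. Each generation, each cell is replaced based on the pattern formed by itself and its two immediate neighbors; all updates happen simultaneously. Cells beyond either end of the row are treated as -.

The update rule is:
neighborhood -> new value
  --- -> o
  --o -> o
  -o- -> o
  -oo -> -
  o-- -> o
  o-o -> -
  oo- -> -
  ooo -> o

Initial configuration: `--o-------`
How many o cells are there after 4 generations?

6

generation 1: oooooooooo
generation 2: -oooooooo-
generation 3: o-oooooo-o
generation 4: o--oooo--o
count of o: 6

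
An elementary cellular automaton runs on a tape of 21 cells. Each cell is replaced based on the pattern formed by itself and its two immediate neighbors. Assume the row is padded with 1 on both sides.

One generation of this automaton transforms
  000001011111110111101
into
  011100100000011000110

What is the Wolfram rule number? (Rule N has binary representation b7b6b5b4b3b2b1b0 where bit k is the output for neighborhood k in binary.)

position 8: 111 → 0  (bit 7 = 0)
position 13: 110 → 1  (bit 6 = 1)
position 6: 101 → 1  (bit 5 = 1)
position 0: 100 → 0  (bit 4 = 0)
position 7: 011 → 0  (bit 3 = 0)
position 5: 010 → 0  (bit 2 = 0)
position 4: 001 → 0  (bit 1 = 0)
position 1: 000 → 1  (bit 0 = 1)
bits b7..b0 = 01100001 = 97

97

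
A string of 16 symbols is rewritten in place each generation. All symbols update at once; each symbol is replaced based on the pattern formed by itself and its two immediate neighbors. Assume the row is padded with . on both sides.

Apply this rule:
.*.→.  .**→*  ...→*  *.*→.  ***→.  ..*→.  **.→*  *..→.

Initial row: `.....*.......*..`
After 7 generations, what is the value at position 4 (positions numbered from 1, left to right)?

.

****...*****...*
*..*.*.*...*.*..
.........*.....*
********...***..
*......*.*.*.*.*
..****..........
*.*..*.*********
position 4 holds .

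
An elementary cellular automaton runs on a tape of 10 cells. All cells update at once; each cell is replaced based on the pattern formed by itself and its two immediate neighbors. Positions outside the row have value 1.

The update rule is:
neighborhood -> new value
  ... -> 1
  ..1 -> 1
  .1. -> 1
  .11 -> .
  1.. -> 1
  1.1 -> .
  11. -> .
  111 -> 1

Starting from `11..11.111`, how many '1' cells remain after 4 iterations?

1.11....11
....1111.1
1111.11...
111....111
count of 1: 6

6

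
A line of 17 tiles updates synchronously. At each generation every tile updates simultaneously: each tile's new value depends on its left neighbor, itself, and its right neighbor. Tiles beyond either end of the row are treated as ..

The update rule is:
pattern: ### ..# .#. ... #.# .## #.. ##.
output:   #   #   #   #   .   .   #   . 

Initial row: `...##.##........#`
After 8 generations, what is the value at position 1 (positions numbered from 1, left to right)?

.

generation 1: ###.....#########
generation 2: .#.#####.#######.
generation 3: ##..###...#####.#
generation 4: ..##.#.###.###..#
generation 5: ##...#..#...#.###
generation 6: ..###########..#.
generation 7: ##.#########.####
generation 8: ....#######...##.
position 1 holds .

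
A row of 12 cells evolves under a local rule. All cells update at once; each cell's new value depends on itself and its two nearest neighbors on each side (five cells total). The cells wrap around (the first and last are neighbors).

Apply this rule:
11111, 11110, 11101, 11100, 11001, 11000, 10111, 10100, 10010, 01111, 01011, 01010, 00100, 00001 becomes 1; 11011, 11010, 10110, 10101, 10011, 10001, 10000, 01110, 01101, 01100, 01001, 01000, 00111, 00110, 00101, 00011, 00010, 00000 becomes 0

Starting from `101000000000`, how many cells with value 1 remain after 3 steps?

5

step 1: 011000000010
step 2: 000100001010
step 3: 010100100110
count of 1: 5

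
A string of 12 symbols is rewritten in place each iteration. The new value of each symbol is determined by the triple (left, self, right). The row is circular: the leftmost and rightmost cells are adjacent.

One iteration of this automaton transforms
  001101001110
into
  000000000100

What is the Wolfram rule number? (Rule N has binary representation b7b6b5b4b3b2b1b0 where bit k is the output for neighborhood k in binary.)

128

position 9: 111 → 1  (bit 7 = 1)
position 3: 110 → 0  (bit 6 = 0)
position 4: 101 → 0  (bit 5 = 0)
position 6: 100 → 0  (bit 4 = 0)
position 2: 011 → 0  (bit 3 = 0)
position 5: 010 → 0  (bit 2 = 0)
position 1: 001 → 0  (bit 1 = 0)
position 0: 000 → 0  (bit 0 = 0)
bits b7..b0 = 10000000 = 128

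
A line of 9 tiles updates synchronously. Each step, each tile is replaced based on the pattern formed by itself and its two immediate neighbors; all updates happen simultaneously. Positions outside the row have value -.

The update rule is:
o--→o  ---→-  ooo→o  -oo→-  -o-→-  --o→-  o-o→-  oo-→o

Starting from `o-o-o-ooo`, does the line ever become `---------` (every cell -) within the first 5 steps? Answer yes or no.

yes

-------oo
--------o
---------
all cells are - at step 3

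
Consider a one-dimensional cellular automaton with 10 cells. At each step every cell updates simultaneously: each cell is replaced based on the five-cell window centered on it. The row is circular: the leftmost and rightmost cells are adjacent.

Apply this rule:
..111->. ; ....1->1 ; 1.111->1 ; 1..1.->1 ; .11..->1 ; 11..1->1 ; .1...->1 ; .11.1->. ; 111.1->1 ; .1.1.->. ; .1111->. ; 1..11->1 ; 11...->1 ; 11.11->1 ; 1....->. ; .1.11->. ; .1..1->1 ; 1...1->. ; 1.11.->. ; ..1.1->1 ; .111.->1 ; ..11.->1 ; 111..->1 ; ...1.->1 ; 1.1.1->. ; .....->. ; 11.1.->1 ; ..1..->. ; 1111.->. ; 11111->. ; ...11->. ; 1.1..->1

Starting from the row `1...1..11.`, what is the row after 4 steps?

11.1.111.1
111..11111
..111.....
1..111....

1..111....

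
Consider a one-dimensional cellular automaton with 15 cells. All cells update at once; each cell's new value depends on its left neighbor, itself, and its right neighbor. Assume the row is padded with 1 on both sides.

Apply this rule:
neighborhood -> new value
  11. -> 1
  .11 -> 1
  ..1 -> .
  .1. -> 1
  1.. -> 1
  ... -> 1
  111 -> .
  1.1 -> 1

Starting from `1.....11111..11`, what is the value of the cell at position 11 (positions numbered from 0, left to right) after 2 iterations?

iteration 1: 11111.1...11.1.
iteration 2: ....11111.11111
position 11 holds 1

1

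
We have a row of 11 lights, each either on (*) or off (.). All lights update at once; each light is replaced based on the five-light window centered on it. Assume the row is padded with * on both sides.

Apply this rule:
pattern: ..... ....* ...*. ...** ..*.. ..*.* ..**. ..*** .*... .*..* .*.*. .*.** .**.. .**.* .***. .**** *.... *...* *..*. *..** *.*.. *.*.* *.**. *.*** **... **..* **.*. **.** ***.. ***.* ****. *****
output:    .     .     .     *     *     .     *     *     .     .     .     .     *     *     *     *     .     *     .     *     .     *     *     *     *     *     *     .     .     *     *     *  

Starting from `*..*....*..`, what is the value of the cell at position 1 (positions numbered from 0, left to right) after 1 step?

.*.*....*.*
position 1 holds *

*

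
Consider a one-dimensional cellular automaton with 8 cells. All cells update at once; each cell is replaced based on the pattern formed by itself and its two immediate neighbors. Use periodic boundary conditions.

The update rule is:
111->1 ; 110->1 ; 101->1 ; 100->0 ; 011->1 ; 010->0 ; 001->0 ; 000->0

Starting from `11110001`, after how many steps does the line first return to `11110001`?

1

11110001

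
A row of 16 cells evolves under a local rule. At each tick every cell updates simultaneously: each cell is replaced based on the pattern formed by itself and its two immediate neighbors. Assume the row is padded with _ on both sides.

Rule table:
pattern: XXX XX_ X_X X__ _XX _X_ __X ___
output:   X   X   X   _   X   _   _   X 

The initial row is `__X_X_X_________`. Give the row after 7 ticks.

X__X_X__XXXXXXXX
____X___XXXXXXXX
XXX___X_XXXXXXXX
XXX_X__XXXXXXXXX
XXXX___XXXXXXXXX
XXXX_X_XXXXXXXXX
XXXXX_XXXXXXXXXX

XXXXX_XXXXXXXXXX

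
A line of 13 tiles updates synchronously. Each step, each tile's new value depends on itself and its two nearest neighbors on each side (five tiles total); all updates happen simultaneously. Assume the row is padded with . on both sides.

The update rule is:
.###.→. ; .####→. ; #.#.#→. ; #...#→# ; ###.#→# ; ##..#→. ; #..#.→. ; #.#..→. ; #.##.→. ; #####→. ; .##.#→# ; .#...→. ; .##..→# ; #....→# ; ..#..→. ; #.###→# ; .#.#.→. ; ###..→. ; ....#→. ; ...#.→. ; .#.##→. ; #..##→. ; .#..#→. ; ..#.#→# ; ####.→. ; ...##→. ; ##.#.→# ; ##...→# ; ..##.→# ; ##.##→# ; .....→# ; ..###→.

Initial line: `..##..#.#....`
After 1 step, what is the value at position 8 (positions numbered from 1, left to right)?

..##..#...###
position 8 holds .

.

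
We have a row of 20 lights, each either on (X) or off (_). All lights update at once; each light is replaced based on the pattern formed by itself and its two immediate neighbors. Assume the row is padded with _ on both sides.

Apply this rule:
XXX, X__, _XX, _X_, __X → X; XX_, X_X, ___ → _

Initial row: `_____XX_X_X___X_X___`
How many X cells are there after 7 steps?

15

____XX__X_XX_XX_XX__
___XX_XXX_X__X__X_X_
__XX__XX__XXXXXXX_XX
_XX_XXX_XXXXXXXX__X_
XX__XX__XXXXXXX_XXXX
X_XXX_XXXXXXXX__XXX_
X_XX__XXXXXXX_XXXX_X
count of X: 15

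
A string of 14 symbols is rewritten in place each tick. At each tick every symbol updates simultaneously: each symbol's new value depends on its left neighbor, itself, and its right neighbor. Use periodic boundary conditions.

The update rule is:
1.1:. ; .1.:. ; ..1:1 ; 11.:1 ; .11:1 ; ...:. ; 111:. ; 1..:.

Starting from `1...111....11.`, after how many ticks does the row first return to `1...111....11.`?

...11.1...111.
..111....11.1.
.11.1...111...
111....11.1...
1.1...111....1
1....11.1...11
1...111....11.

7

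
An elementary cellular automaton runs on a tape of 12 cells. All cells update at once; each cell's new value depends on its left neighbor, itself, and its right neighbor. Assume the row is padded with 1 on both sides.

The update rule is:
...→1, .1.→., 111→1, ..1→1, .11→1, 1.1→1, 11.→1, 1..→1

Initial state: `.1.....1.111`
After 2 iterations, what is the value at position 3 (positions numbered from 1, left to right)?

1.11111.1111
111111111111
position 3 holds 1

1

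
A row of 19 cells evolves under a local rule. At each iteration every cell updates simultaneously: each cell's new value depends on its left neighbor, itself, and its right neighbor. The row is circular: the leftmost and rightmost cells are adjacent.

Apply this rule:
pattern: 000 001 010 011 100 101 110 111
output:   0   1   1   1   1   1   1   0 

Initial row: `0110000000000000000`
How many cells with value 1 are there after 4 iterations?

iteration 1: 1111000000000000000
iteration 2: 1001100000000000001
iteration 3: 1111110000000000011
iteration 4: 0000011000000000110
count of 1: 4

4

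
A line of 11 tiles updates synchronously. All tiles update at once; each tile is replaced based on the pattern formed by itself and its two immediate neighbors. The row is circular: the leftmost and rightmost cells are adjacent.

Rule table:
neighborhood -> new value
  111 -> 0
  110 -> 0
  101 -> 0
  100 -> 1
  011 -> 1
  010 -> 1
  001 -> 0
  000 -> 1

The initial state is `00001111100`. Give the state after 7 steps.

step 1: 11101000011
step 2: 00001111010
step 3: 11101000011  (repeats step 1; period 2)
step 7: 11101000011

11101000011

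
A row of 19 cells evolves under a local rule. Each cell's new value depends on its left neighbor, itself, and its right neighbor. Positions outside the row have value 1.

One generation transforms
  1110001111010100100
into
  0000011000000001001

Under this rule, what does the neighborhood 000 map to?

At position 4 the neighborhood is 000; the next row has 0 there.

0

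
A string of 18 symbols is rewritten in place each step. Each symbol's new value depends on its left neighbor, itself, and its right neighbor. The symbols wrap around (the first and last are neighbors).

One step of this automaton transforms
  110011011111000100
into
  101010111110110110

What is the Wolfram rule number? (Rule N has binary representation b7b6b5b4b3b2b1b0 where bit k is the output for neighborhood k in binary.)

position 8: 111 → 1  (bit 7 = 1)
position 1: 110 → 0  (bit 6 = 0)
position 6: 101 → 1  (bit 5 = 1)
position 2: 100 → 1  (bit 4 = 1)
position 0: 011 → 1  (bit 3 = 1)
position 15: 010 → 1  (bit 2 = 1)
position 3: 001 → 0  (bit 1 = 0)
position 13: 000 → 1  (bit 0 = 1)
bits b7..b0 = 10111101 = 189

189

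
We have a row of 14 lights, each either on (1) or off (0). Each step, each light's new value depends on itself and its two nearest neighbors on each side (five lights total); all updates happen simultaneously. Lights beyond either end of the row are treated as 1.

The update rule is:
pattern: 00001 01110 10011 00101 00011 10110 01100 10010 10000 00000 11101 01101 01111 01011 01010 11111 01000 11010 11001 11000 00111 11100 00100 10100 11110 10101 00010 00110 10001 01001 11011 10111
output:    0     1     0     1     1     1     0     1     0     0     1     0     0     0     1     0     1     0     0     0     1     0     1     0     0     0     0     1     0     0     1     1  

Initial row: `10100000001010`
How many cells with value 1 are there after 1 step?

4

10010000001100
count of 1: 4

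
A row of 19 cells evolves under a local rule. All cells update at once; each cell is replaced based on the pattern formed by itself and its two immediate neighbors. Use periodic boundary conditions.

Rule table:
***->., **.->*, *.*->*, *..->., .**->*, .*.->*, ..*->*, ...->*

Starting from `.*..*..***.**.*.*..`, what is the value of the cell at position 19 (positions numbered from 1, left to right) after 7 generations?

generation 1: **.**.**.********.*
generation 2: .*********......***
generation 3: **.......*.******.*
generation 4: .*.*********....***
generation 5: ****.......*.****.*
generation 6: ...*.*********..***
generation 7: .*****.......*.**.*
position 19 holds *

*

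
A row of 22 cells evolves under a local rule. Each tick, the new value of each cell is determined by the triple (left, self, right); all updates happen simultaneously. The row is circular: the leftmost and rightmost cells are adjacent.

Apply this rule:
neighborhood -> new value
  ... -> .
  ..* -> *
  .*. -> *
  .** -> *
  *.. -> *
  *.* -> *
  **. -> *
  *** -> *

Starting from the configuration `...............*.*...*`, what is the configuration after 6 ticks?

******...*************

*.............*****.**
**...........*********
***.........**********
****.......***********
*****.....************
******...*************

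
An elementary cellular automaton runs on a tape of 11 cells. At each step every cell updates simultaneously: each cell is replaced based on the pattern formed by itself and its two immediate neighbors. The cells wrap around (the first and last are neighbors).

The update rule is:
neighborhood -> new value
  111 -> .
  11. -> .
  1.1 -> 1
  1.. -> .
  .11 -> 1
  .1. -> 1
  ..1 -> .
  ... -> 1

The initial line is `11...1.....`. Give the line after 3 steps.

1..1.1.111.
1..11111..1
...1......1

...1......1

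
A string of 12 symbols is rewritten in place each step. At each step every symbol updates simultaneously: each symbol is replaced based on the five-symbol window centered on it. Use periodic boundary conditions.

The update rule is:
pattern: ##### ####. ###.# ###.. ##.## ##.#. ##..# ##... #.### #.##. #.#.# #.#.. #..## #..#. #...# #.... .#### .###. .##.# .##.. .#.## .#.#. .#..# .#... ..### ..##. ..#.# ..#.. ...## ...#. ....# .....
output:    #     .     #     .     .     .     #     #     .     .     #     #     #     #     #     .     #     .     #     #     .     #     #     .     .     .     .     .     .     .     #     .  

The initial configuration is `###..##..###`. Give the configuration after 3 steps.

..#.#.#....#

#..##.###.##
.##.#...#...
..#.#.#....#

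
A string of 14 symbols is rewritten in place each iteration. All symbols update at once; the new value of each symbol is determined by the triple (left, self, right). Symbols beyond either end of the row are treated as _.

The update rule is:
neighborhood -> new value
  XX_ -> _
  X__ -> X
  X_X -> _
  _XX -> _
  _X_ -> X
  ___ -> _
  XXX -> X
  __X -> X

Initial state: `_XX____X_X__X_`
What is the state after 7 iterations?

X__X__XX_XXXXX
XXXXXX____XXX_
_XXXX_X__X_X_X
X_XX__XXXX_X_X
X___XX_XX__X_X
XX_X_____XXX_X
___XX___X_X__X

___XX___X_X__X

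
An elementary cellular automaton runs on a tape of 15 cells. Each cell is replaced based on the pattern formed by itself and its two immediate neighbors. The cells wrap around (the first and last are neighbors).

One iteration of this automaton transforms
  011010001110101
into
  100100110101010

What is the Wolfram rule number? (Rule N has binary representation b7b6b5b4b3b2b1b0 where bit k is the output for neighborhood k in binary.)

163

position 9: 111 → 1  (bit 7 = 1)
position 2: 110 → 0  (bit 6 = 0)
position 0: 101 → 1  (bit 5 = 1)
position 5: 100 → 0  (bit 4 = 0)
position 1: 011 → 0  (bit 3 = 0)
position 4: 010 → 0  (bit 2 = 0)
position 7: 001 → 1  (bit 1 = 1)
position 6: 000 → 1  (bit 0 = 1)
bits b7..b0 = 10100011 = 163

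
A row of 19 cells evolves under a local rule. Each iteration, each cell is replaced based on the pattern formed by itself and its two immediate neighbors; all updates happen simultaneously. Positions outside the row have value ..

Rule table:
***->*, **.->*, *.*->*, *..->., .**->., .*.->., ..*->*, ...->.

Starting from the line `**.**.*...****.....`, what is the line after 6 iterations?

*.*.*.*.*.*........

.**.**...*.***.....
*.**.*..*.*.**.....
.*.**..*.*.*.*.....
*.*.*.*.*.*.*......
.*.*.*.*.*.*.......
*.*.*.*.*.*........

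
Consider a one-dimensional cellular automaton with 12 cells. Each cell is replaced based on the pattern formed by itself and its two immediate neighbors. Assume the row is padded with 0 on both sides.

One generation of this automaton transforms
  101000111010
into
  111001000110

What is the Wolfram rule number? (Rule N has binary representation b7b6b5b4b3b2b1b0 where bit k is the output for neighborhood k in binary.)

38

position 7: 111 → 0  (bit 7 = 0)
position 8: 110 → 0  (bit 6 = 0)
position 1: 101 → 1  (bit 5 = 1)
position 3: 100 → 0  (bit 4 = 0)
position 6: 011 → 0  (bit 3 = 0)
position 0: 010 → 1  (bit 2 = 1)
position 5: 001 → 1  (bit 1 = 1)
position 4: 000 → 0  (bit 0 = 0)
bits b7..b0 = 00100110 = 38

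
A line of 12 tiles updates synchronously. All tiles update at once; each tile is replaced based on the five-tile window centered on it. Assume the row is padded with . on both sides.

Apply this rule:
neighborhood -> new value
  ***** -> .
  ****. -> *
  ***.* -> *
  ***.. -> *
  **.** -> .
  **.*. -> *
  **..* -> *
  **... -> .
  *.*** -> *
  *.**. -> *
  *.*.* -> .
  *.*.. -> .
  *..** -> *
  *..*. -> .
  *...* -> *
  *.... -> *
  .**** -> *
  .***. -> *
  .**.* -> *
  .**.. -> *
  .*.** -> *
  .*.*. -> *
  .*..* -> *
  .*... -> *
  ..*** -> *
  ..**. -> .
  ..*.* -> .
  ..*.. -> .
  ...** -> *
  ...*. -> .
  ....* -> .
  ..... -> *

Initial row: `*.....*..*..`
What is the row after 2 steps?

****.*..**.*

.***...*..**
****.*..**.*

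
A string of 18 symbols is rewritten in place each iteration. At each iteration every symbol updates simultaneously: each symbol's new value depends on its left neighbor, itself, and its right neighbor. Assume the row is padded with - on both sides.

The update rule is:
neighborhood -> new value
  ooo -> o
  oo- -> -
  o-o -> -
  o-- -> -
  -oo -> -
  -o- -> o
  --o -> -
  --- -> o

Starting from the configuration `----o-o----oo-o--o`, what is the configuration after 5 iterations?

-o--o-o-oo----o--o

iteration 1: ooo-o-o-oo----o--o
iteration 2: -o--o-o----oo-o--o
iteration 3: -o--o-o-oo----o--o
iteration 4: -o--o-o----oo-o--o  (repeats iteration 2; period 2)
iteration 5: -o--o-o-oo----o--o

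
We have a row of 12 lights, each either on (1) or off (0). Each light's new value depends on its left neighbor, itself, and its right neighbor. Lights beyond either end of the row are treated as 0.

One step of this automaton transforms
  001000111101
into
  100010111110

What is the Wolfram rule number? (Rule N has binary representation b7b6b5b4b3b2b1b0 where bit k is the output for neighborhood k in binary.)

position 7: 111 → 1  (bit 7 = 1)
position 9: 110 → 1  (bit 6 = 1)
position 10: 101 → 1  (bit 5 = 1)
position 3: 100 → 0  (bit 4 = 0)
position 6: 011 → 1  (bit 3 = 1)
position 2: 010 → 0  (bit 2 = 0)
position 1: 001 → 0  (bit 1 = 0)
position 0: 000 → 1  (bit 0 = 1)
bits b7..b0 = 11101001 = 233

233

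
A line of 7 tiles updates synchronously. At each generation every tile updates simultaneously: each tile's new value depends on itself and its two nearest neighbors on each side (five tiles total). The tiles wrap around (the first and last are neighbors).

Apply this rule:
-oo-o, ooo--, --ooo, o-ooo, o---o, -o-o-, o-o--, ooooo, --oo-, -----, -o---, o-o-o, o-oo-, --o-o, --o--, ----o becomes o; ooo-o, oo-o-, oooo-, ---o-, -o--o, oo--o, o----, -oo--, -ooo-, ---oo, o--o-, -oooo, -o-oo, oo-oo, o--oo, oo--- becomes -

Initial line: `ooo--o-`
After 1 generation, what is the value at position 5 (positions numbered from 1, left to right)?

o-o--o-
position 5 holds -

-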